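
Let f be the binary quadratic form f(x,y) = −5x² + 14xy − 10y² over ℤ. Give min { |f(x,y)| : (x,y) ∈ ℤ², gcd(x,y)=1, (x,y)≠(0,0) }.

translate: b→-4 (≡-14 mod 10), so (5,-14,10)→(5,-4,1)
flip: (5,-4,1)→(1,4,5)
translate: b→0 (≡4 mod 2), so (1,4,5)→(1,0,1)
reduced (well bottom): (1,0,1) with a≤c, −a<b≤a
well minimum |f| = |-1| = 1 (negative-definite)

1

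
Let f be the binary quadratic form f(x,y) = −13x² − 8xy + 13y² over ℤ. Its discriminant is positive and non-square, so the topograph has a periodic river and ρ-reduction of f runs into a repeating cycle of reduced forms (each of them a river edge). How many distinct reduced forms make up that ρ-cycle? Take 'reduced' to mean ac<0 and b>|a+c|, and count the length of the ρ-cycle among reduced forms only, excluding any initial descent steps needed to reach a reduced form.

D = 740, ⌊√D⌋ = 27
descent: ρ → (13,8,-13)  [lands on river]
river: ρ → (-13,18,8)
river: ρ → (8,14,-17)
river: ρ → (-17,20,5)
river: ρ → (5,20,-17)
river: ρ → (-17,14,8)
river: ρ → (8,18,-13)
river: ρ → (-13,8,13)
river: ρ → (13,18,-8)
river: ρ → (-8,14,17)
river: ρ → (17,20,-5)
river: ρ → (-5,20,17)
river: ρ → (17,14,-8)
river: ρ → (-8,18,13)
ρ-cycle length = 14 (tail of 1 descent step not counted)

14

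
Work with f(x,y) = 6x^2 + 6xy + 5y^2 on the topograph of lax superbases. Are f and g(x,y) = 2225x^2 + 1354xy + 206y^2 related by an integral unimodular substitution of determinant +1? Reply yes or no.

D₁ = -84, D₂ = -84
f: flip: (6,6,5)→(5,-6,6)
f: translate: b→4 (≡-6 mod 10), so (5,-6,6)→(5,4,5)
f: reduced (well bottom): (5,4,5) with a≤c, −a<b≤a
g: flip: (2225,1354,206)→(206,-1354,2225)
g: translate: b→-118 (≡-1354 mod 412), so (206,-1354,2225)→(206,-118,17)
g: flip: (206,-118,17)→(17,118,206)
g: translate: b→16 (≡118 mod 34), so (17,118,206)→(17,16,5)
g: flip: (17,16,5)→(5,-16,17)
g: translate: b→4 (≡-16 mod 10), so (5,-16,17)→(5,4,5)
g: reduced (well bottom): (5,4,5) with a≤c, −a<b≤a
reduced forms (5, 4, 5) vs (5, 4, 5) ⇒ equivalent

yes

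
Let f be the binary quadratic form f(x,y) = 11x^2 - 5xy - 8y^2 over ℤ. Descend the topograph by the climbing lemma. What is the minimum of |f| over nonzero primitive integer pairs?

descent: ρ → (-8,5,11)  [lands on river]
river: ρ → (11,17,-2)
river: ρ → (-2,19,2)
river: ρ → (2,17,-11)
river: ρ → (-11,5,8)
river: ρ → (8,11,-8)
closes: descent 1, river 6
min |a| on river = 2

2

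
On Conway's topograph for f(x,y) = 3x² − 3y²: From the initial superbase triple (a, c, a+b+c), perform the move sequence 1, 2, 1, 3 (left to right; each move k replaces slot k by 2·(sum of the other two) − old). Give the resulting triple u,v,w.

start (3,-3,0) = (f(1,0),f(0,1),f(1,1))
replace slot 1: 2·((-3)+0) − 3 = -9 → (-9,-3,0)
replace slot 2: 2·((-9)+0) − (-3) = -15 → (-9,-15,0)
replace slot 1: 2·((-15)+0) − (-9) = -21 → (-21,-15,0)
replace slot 3: 2·((-21)+(-15)) − 0 = -72 → (-21,-15,-72)

-21,-15,-72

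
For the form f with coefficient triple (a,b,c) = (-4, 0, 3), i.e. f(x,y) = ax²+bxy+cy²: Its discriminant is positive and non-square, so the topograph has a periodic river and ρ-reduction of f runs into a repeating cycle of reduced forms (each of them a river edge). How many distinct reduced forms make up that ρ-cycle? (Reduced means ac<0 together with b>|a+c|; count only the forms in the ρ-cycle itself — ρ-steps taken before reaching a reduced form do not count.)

D = 48, ⌊√D⌋ = 6
descent: ρ → (3,6,-1)  [lands on river]
river: ρ → (-1,6,3)
ρ-cycle length = 2 (tail of 1 descent step not counted)

2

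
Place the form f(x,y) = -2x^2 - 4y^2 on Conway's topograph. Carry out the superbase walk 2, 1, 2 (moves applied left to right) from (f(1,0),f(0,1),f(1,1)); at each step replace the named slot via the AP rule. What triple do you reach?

start (-2,-4,-6) = (f(1,0),f(0,1),f(1,1))
replace slot 2: 2·((-2)+(-6)) − (-4) = -12 → (-2,-12,-6)
replace slot 1: 2·((-12)+(-6)) − (-2) = -34 → (-34,-12,-6)
replace slot 2: 2·((-34)+(-6)) − (-12) = -68 → (-34,-68,-6)

-34,-68,-6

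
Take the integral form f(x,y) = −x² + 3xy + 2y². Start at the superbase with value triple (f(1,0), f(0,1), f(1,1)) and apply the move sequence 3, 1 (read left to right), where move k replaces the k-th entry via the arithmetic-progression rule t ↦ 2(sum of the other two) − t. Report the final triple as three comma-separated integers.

start (-1,2,4) = (f(1,0),f(0,1),f(1,1))
replace slot 3: 2·((-1)+2) − 4 = -2 → (-1,2,-2)
replace slot 1: 2·(2+(-2)) − (-1) = 1 → (1,2,-2)

1,2,-2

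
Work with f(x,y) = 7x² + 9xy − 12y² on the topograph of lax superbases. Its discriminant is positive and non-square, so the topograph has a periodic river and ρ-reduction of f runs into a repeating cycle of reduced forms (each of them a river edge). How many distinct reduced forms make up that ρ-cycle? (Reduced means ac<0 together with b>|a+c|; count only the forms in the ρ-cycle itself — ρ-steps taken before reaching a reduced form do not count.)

D = 417, ⌊√D⌋ = 20
river: ρ → (-12,15,4)
river: ρ → (4,17,-8)
river: ρ → (-8,15,6)
river: ρ → (6,9,-14)
river: ρ → (-14,19,1)
river: ρ → (1,19,-14)
river: ρ → (-14,9,6)
river: ρ → (6,15,-8)
river: ρ → (-8,17,4)
river: ρ → (4,15,-12)
river: ρ → (-12,9,7)
river: ρ → (7,19,-2)
river: ρ → (-2,17,16)
river: ρ → (16,15,-3)
river: ρ → (-3,15,16)
river: ρ → (16,17,-2)
river: ρ → (-2,19,7)
river: ρ → (7,9,-12)
ρ-cycle length = 18 (tail of 0 descent steps not counted)

18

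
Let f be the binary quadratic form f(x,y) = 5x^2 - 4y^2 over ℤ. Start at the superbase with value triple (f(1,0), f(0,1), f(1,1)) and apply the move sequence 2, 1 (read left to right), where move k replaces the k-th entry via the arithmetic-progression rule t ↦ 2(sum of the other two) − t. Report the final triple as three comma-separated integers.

start (5,-4,1) = (f(1,0),f(0,1),f(1,1))
replace slot 2: 2·(5+1) − (-4) = 16 → (5,16,1)
replace slot 1: 2·(16+1) − 5 = 29 → (29,16,1)

29,16,1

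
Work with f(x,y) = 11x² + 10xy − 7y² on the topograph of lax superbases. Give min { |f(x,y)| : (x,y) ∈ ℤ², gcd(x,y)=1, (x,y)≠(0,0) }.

river: ρ → (-7,18,3)
river: ρ → (3,18,-7)
river: ρ → (-7,10,11)
river: ρ → (11,12,-6)
river: ρ → (-6,12,11)
river: ρ → (11,10,-7)
closes: descent 0, river 6
min |a| on river = 3

3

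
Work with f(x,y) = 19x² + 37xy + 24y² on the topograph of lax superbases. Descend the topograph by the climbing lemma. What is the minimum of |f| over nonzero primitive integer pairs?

translate: b→-1 (≡37 mod 38), so (19,37,24)→(19,-1,6)
flip: (19,-1,6)→(6,1,19)
reduced (well bottom): (6,1,19) with a≤c, −a<b≤a
well minimum = a = 6

6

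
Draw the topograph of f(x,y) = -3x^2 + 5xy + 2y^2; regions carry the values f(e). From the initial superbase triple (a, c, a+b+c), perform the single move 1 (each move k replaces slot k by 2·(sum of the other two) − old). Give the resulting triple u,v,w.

start (-3,2,4) = (f(1,0),f(0,1),f(1,1))
replace slot 1: 2·(2+4) − (-3) = 15 → (15,2,4)

15,2,4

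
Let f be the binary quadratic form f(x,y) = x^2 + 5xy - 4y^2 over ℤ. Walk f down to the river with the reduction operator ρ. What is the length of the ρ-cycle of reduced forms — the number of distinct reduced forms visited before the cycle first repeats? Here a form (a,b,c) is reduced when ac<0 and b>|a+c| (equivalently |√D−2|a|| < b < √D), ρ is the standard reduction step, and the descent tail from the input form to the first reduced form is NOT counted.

D = 41, ⌊√D⌋ = 6
river: ρ → (-4,3,2)
river: ρ → (2,5,-2)
river: ρ → (-2,3,4)
river: ρ → (4,5,-1)
river: ρ → (-1,5,4)
river: ρ → (4,3,-2)
river: ρ → (-2,5,2)
river: ρ → (2,3,-4)
river: ρ → (-4,5,1)
river: ρ → (1,5,-4)
ρ-cycle length = 10 (tail of 0 descent steps not counted)

10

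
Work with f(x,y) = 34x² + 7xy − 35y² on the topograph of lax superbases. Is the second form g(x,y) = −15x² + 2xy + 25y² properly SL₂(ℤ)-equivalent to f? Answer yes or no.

D₁ = 4809, D₂ = 1504
discriminants differ ⇒ not SL₂(ℤ)-equivalent

no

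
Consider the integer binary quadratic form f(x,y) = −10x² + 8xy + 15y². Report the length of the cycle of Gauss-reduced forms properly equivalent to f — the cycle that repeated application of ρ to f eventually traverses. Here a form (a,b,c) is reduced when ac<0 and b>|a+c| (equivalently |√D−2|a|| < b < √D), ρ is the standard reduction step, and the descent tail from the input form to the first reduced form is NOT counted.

D = 664, ⌊√D⌋ = 25
river: ρ → (15,22,-3)
river: ρ → (-3,20,22)
river: ρ → (22,24,-1)
river: ρ → (-1,24,22)
river: ρ → (22,20,-3)
river: ρ → (-3,22,15)
river: ρ → (15,8,-10)
river: ρ → (-10,12,13)
river: ρ → (13,14,-9)
river: ρ → (-9,22,5)
river: ρ → (5,18,-17)
river: ρ → (-17,16,6)
river: ρ → (6,20,-11)
river: ρ → (-11,24,2)
river: ρ → (2,24,-11)
river: ρ → (-11,20,6)
river: ρ → (6,16,-17)
river: ρ → (-17,18,5)
river: ρ → (5,22,-9)
river: ρ → (-9,14,13)
river: ρ → (13,12,-10)
river: ρ → (-10,8,15)
ρ-cycle length = 22 (tail of 0 descent steps not counted)

22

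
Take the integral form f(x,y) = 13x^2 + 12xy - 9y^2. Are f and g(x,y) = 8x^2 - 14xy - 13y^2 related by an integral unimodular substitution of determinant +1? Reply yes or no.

D₁ = 612, D₂ = 612
river cycle of f (length 8): (-9, 24, 1), (1, 24, -9), (-9, 12, 13), (13, 14, -8), (-8, 18, 9), (9, 18, -8), (-8, 14, 13), (13, 12, -9)
river cycle of g (length 8): (-13, 14, 8), (8, 18, -9), (-9, 18, 8), (8, 14, -13), (-13, 12, 9), (9, 24, -1), (-1, 24, 9), (9, 12, -13)
cycles differ ⇒ inequivalent

no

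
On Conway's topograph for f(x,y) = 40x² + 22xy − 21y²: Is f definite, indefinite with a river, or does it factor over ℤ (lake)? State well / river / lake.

D = b²−4ac = 22² − 4·40·(-21) = 3844
D = 62² is a perfect square ⇒ form factors over ℤ ⇒ lakes

lake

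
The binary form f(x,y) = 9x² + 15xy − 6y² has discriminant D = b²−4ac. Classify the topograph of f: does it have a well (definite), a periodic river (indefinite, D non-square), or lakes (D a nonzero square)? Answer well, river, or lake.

D = b²−4ac = 15² − 4·9·(-6) = 441
D = 21² is a perfect square ⇒ form factors over ℤ ⇒ lakes

lake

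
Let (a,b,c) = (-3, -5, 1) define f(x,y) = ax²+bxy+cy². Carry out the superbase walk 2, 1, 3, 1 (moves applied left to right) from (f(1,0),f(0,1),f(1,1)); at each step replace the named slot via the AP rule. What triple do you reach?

start (-3,1,-7) = (f(1,0),f(0,1),f(1,1))
replace slot 2: 2·((-3)+(-7)) − 1 = -21 → (-3,-21,-7)
replace slot 1: 2·((-21)+(-7)) − (-3) = -53 → (-53,-21,-7)
replace slot 3: 2·((-53)+(-21)) − (-7) = -141 → (-53,-21,-141)
replace slot 1: 2·((-21)+(-141)) − (-53) = -271 → (-271,-21,-141)

-271,-21,-141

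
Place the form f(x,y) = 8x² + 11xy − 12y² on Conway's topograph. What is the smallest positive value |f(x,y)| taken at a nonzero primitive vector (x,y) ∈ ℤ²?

river: ρ → (-12,13,7)
river: ρ → (7,15,-10)
river: ρ → (-10,5,12)
river: ρ → (12,19,-3)
river: ρ → (-3,17,18)
river: ρ → (18,19,-2)
river: ρ → (-2,21,8)
river: ρ → (8,11,-12)
closes: descent 0, river 8
min |a| on river = 2

2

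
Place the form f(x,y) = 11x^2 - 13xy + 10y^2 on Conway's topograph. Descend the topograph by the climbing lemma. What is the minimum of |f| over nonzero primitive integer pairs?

translate: b→9 (≡-13 mod 22), so (11,-13,10)→(11,9,8)
flip: (11,9,8)→(8,-9,11)
translate: b→7 (≡-9 mod 16), so (8,-9,11)→(8,7,10)
reduced (well bottom): (8,7,10) with a≤c, −a<b≤a
well minimum = a = 8

8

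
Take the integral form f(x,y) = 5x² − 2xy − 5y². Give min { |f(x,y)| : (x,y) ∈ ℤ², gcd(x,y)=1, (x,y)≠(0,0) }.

descent: ρ → (-5,2,5)  [lands on river]
river: ρ → (5,8,-2)
river: ρ → (-2,8,5)
river: ρ → (5,2,-5)
river: ρ → (-5,8,2)
river: ρ → (2,8,-5)
closes: descent 1, river 6
min |a| on river = 2

2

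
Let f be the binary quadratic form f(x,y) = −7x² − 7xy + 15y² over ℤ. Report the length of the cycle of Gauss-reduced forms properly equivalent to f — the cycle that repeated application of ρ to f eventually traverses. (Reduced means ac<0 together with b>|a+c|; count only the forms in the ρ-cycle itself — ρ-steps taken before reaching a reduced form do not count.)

D = 469, ⌊√D⌋ = 21
descent: ρ → (15,7,-7)
descent: ρ → (-7,21,1)  [lands on river]
river: ρ → (1,21,-7)
ρ-cycle length = 2 (tail of 2 descent steps not counted)

2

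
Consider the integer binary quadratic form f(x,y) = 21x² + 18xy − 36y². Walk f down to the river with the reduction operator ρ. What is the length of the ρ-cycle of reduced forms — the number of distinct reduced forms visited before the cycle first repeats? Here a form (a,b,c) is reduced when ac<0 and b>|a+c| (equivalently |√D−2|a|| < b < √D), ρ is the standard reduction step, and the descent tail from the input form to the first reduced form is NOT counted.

D = 3348, ⌊√D⌋ = 57
river: ρ → (-36,54,3)
river: ρ → (3,54,-36)
river: ρ → (-36,18,21)
river: ρ → (21,24,-33)
river: ρ → (-33,42,12)
river: ρ → (12,54,-9)
river: ρ → (-9,54,12)
river: ρ → (12,42,-33)
river: ρ → (-33,24,21)
river: ρ → (21,18,-36)
ρ-cycle length = 10 (tail of 0 descent steps not counted)

10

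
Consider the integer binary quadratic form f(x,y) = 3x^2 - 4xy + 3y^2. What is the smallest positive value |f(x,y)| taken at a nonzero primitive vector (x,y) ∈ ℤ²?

translate: b→2 (≡-4 mod 6), so (3,-4,3)→(3,2,2)
flip: (3,2,2)→(2,-2,3)
translate: b→2 (≡-2 mod 4), so (2,-2,3)→(2,2,3)
reduced (well bottom): (2,2,3) with a≤c, −a<b≤a
well minimum = a = 2

2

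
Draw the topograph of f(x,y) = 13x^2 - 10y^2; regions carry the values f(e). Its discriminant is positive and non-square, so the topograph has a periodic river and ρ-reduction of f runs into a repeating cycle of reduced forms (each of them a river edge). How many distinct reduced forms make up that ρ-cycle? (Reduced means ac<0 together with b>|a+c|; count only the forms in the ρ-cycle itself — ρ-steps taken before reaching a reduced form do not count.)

D = 520, ⌊√D⌋ = 22
descent: ρ → (-10,20,3)  [lands on river]
river: ρ → (3,22,-3)
river: ρ → (-3,20,10)
river: ρ → (10,20,-3)
river: ρ → (-3,22,3)
river: ρ → (3,20,-10)
ρ-cycle length = 6 (tail of 1 descent step not counted)

6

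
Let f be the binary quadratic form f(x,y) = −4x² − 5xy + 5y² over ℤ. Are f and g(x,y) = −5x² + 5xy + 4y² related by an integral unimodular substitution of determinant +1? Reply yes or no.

D₁ = 105, D₂ = 105
river cycle of f (length 6): (5, 5, -4), (-4, 3, 6), (6, 9, -1), (-1, 9, 6), (6, 3, -4), (-4, 5, 5)
river cycle of g (length 6): (4, 3, -6), (-6, 9, 1), (1, 9, -6), (-6, 3, 4), (4, 5, -5), (-5, 5, 4)
cycles differ ⇒ inequivalent

no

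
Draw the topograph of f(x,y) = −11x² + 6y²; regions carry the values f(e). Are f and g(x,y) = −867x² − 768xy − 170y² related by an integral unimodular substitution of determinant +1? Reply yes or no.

D₁ = 264, D₂ = 264
river cycle of f (length 6): (6, 12, -5), (-5, 8, 10), (10, 12, -3), (-3, 12, 10), (10, 8, -5), (-5, 12, 6)
river cycle of g (length 6): (6, 12, -5), (-5, 8, 10), (10, 12, -3), (-3, 12, 10), (10, 8, -5), (-5, 12, 6)
cycles coincide ⇒ equivalent

yes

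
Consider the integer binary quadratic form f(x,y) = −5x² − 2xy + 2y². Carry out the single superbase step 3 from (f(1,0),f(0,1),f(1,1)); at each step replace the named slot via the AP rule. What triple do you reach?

start (-5,2,-5) = (f(1,0),f(0,1),f(1,1))
replace slot 3: 2·((-5)+2) − (-5) = -1 → (-5,2,-1)

-5,2,-1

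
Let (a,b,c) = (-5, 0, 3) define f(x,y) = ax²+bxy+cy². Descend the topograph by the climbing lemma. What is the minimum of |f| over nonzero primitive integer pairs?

descent: ρ → (3,6,-2)  [lands on river]
river: ρ → (-2,6,3)
closes: descent 1, river 2
min |a| on river = 2

2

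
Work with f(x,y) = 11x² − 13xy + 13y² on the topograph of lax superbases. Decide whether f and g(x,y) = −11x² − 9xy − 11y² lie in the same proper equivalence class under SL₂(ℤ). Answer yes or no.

D₁ = -403, D₂ = -403
f: translate: b→9 (≡-13 mod 22), so (11,-13,13)→(11,9,11)
f: reduced (well bottom): (11,9,11) with a≤c, −a<b≤a
g is negative-definite; reduce −g:
−g: reduced (well bottom): (11,9,11) with a≤c, −a<b≤a
flip sign back: reduced form of g is (-11,-9,-11)
reduced forms (11, 9, 11) vs (-11, -9, -11) ⇒ inequivalent

no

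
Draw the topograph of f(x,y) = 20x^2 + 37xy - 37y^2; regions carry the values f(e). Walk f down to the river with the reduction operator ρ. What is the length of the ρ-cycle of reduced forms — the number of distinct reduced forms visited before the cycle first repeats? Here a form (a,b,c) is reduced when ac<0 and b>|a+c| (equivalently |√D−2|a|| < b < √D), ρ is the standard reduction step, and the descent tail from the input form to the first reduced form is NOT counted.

D = 4329, ⌊√D⌋ = 65
river: ρ → (-37,37,20)
river: ρ → (20,43,-31)
river: ρ → (-31,19,32)
river: ρ → (32,45,-18)
river: ρ → (-18,63,5)
river: ρ → (5,57,-54)
river: ρ → (-54,51,8)
river: ρ → (8,61,-19)
river: ρ → (-19,53,20)
river: ρ → (20,27,-45)
river: ρ → (-45,63,2)
river: ρ → (2,65,-13)
river: ρ → (-13,65,2)
river: ρ → (2,63,-45)
river: ρ → (-45,27,20)
river: ρ → (20,53,-19)
river: ρ → (-19,61,8)
river: ρ → (8,51,-54)
river: ρ → (-54,57,5)
river: ρ → (5,63,-18)
river: ρ → (-18,45,32)
river: ρ → (32,19,-31)
river: ρ → (-31,43,20)
river: ρ → (20,37,-37)
ρ-cycle length = 24 (tail of 0 descent steps not counted)

24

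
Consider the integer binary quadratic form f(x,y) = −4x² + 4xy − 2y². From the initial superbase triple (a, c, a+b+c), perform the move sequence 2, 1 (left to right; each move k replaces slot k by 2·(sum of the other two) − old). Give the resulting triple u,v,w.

start (-4,-2,-2) = (f(1,0),f(0,1),f(1,1))
replace slot 2: 2·((-4)+(-2)) − (-2) = -10 → (-4,-10,-2)
replace slot 1: 2·((-10)+(-2)) − (-4) = -20 → (-20,-10,-2)

-20,-10,-2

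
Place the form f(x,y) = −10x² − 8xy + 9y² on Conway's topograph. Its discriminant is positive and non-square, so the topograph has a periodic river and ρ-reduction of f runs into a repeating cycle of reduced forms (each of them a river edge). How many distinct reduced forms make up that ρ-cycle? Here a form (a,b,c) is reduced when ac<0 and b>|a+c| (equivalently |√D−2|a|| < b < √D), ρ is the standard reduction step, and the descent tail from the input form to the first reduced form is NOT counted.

D = 424, ⌊√D⌋ = 20
descent: ρ → (9,8,-10)  [lands on river]
river: ρ → (-10,12,7)
river: ρ → (7,16,-6)
river: ρ → (-6,20,1)
river: ρ → (1,20,-6)
river: ρ → (-6,16,7)
river: ρ → (7,12,-10)
river: ρ → (-10,8,9)
river: ρ → (9,10,-9)
river: ρ → (-9,8,10)
river: ρ → (10,12,-7)
river: ρ → (-7,16,6)
river: ρ → (6,20,-1)
river: ρ → (-1,20,6)
river: ρ → (6,16,-7)
river: ρ → (-7,12,10)
river: ρ → (10,8,-9)
river: ρ → (-9,10,9)
ρ-cycle length = 18 (tail of 1 descent step not counted)

18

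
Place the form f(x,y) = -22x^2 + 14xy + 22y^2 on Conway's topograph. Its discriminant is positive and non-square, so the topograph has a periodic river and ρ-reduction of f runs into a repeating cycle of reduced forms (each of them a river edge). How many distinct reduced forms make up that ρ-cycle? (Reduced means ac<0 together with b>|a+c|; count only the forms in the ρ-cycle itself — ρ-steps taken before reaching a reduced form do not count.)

D = 2132, ⌊√D⌋ = 46
river: ρ → (22,30,-14)
river: ρ → (-14,26,26)
river: ρ → (26,26,-14)
river: ρ → (-14,30,22)
river: ρ → (22,14,-22)
river: ρ → (-22,30,14)
river: ρ → (14,26,-26)
river: ρ → (-26,26,14)
river: ρ → (14,30,-22)
river: ρ → (-22,14,22)
ρ-cycle length = 10 (tail of 0 descent steps not counted)

10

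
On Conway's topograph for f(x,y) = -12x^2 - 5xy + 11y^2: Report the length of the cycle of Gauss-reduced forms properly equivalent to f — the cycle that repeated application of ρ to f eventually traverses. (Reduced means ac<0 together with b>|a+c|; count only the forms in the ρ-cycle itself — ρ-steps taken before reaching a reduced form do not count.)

D = 553, ⌊√D⌋ = 23
descent: ρ → (11,5,-12)  [lands on river]
river: ρ → (-12,19,4)
river: ρ → (4,21,-7)
river: ρ → (-7,21,4)
river: ρ → (4,19,-12)
river: ρ → (-12,5,11)
river: ρ → (11,17,-6)
river: ρ → (-6,19,8)
river: ρ → (8,13,-12)
river: ρ → (-12,11,9)
river: ρ → (9,7,-14)
river: ρ → (-14,21,2)
river: ρ → (2,23,-3)
river: ρ → (-3,19,16)
river: ρ → (16,13,-6)
river: ρ → (-6,23,1)
river: ρ → (1,23,-6)
river: ρ → (-6,13,16)
river: ρ → (16,19,-3)
river: ρ → (-3,23,2)
river: ρ → (2,21,-14)
river: ρ → (-14,7,9)
river: ρ → (9,11,-12)
river: ρ → (-12,13,8)
river: ρ → (8,19,-6)
river: ρ → (-6,17,11)
ρ-cycle length = 26 (tail of 1 descent step not counted)

26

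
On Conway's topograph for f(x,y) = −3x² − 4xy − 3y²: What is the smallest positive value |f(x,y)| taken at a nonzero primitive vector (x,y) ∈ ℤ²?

translate: b→-2 (≡4 mod 6), so (3,4,3)→(3,-2,2)
flip: (3,-2,2)→(2,2,3)
reduced (well bottom): (2,2,3) with a≤c, −a<b≤a
well minimum |f| = |-2| = 2 (negative-definite)

2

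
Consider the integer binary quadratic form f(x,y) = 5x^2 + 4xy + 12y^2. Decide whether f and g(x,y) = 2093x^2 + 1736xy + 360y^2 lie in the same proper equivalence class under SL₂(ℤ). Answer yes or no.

D₁ = -224, D₂ = -224
f: reduced (well bottom): (5,4,12) with a≤c, −a<b≤a
g: flip: (2093,1736,360)→(360,-1736,2093)
g: translate: b→-296 (≡-1736 mod 720), so (360,-1736,2093)→(360,-296,61)
g: flip: (360,-296,61)→(61,296,360)
g: translate: b→52 (≡296 mod 122), so (61,296,360)→(61,52,12)
g: flip: (61,52,12)→(12,-52,61)
g: translate: b→-4 (≡-52 mod 24), so (12,-52,61)→(12,-4,5)
g: flip: (12,-4,5)→(5,4,12)
g: reduced (well bottom): (5,4,12) with a≤c, −a<b≤a
reduced forms (5, 4, 12) vs (5, 4, 12) ⇒ equivalent

yes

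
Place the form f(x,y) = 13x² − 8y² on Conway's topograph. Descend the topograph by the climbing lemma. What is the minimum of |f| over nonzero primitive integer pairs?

descent: ρ → (-8,16,5)  [lands on river]
river: ρ → (5,14,-11)
river: ρ → (-11,8,8)
river: ρ → (8,8,-11)
river: ρ → (-11,14,5)
river: ρ → (5,16,-8)
closes: descent 1, river 6
min |a| on river = 5

5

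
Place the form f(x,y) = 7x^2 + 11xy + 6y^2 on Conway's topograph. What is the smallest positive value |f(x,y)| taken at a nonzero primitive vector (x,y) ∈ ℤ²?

translate: b→-3 (≡11 mod 14), so (7,11,6)→(7,-3,2)
flip: (7,-3,2)→(2,3,7)
translate: b→-1 (≡3 mod 4), so (2,3,7)→(2,-1,6)
reduced (well bottom): (2,-1,6) with a≤c, −a<b≤a
well minimum = a = 2

2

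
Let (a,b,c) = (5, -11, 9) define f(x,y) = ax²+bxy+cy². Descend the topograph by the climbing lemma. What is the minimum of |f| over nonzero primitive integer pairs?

translate: b→-1 (≡-11 mod 10), so (5,-11,9)→(5,-1,3)
flip: (5,-1,3)→(3,1,5)
reduced (well bottom): (3,1,5) with a≤c, −a<b≤a
well minimum = a = 3

3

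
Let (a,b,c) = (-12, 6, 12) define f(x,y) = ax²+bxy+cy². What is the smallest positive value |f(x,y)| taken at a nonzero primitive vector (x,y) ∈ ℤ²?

river: ρ → (12,18,-6)
river: ρ → (-6,18,12)
river: ρ → (12,6,-12)
river: ρ → (-12,18,6)
river: ρ → (6,18,-12)
river: ρ → (-12,6,12)
closes: descent 0, river 6
min |a| on river = 6

6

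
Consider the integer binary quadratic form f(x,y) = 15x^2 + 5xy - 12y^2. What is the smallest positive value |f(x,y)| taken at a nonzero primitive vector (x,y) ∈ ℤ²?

river: ρ → (-12,19,8)
river: ρ → (8,13,-18)
river: ρ → (-18,23,3)
river: ρ → (3,25,-10)
river: ρ → (-10,15,13)
river: ρ → (13,11,-12)
river: ρ → (-12,13,12)
river: ρ → (12,11,-13)
river: ρ → (-13,15,10)
river: ρ → (10,25,-3)
river: ρ → (-3,23,18)
river: ρ → (18,13,-8)
river: ρ → (-8,19,12)
river: ρ → (12,5,-15)
river: ρ → (-15,25,2)
river: ρ → (2,27,-2)
river: ρ → (-2,25,15)
river: ρ → (15,5,-12)
closes: descent 0, river 18
min |a| on river = 2

2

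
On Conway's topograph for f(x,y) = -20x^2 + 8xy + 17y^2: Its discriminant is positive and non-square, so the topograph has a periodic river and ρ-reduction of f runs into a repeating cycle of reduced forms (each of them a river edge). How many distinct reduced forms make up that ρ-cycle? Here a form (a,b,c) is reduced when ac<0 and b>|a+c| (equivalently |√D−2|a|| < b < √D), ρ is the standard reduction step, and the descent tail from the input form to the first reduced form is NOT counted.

D = 1424, ⌊√D⌋ = 37
river: ρ → (17,26,-11)
river: ρ → (-11,18,25)
river: ρ → (25,32,-4)
river: ρ → (-4,32,25)
river: ρ → (25,18,-11)
river: ρ → (-11,26,17)
river: ρ → (17,8,-20)
river: ρ → (-20,32,5)
river: ρ → (5,28,-32)
river: ρ → (-32,36,1)
river: ρ → (1,36,-32)
river: ρ → (-32,28,5)
river: ρ → (5,32,-20)
river: ρ → (-20,8,17)
ρ-cycle length = 14 (tail of 0 descent steps not counted)

14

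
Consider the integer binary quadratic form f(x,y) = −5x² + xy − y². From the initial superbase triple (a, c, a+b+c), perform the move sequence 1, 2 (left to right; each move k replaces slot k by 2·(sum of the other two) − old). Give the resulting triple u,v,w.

start (-5,-1,-5) = (f(1,0),f(0,1),f(1,1))
replace slot 1: 2·((-1)+(-5)) − (-5) = -7 → (-7,-1,-5)
replace slot 2: 2·((-7)+(-5)) − (-1) = -23 → (-7,-23,-5)

-7,-23,-5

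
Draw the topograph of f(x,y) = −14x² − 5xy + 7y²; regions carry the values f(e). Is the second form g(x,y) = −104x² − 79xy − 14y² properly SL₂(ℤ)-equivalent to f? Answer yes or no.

D₁ = 417, D₂ = 417
river cycle of f (length 18): (7, 19, -2), (-2, 17, 16), (16, 15, -3), (-3, 15, 16), (16, 17, -2), (-2, 19, 7), (7, 9, -12), (-12, 15, 4), (4, 17, -8), (-8, 15, 6), … (8 more)
river cycle of g (length 18): (7, 19, -2), (-2, 17, 16), (16, 15, -3), (-3, 15, 16), (16, 17, -2), (-2, 19, 7), (7, 9, -12), (-12, 15, 4), (4, 17, -8), (-8, 15, 6), … (8 more)
cycles coincide ⇒ equivalent

yes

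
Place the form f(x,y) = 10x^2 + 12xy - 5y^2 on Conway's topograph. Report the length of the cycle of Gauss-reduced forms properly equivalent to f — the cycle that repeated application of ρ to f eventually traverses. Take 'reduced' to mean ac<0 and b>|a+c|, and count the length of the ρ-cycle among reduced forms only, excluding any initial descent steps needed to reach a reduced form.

D = 344, ⌊√D⌋ = 18
river: ρ → (-5,18,1)
river: ρ → (1,18,-5)
river: ρ → (-5,12,10)
river: ρ → (10,8,-7)
river: ρ → (-7,6,11)
river: ρ → (11,16,-2)
river: ρ → (-2,16,11)
river: ρ → (11,6,-7)
river: ρ → (-7,8,10)
river: ρ → (10,12,-5)
ρ-cycle length = 10 (tail of 0 descent steps not counted)

10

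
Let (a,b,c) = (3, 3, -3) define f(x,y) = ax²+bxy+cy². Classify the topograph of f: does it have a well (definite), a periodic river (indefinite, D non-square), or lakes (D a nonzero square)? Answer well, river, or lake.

D = b²−4ac = 3² − 4·3·(-3) = 45
D > 0 non-square ⇒ indefinite ⇒ periodic river

river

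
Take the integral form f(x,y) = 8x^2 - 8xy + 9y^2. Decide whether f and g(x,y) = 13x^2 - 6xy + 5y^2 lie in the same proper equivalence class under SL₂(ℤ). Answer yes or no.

D₁ = -224, D₂ = -224
f: translate: b→8 (≡-8 mod 16), so (8,-8,9)→(8,8,9)
f: reduced (well bottom): (8,8,9) with a≤c, −a<b≤a
g: flip: (13,-6,5)→(5,6,13)
g: translate: b→-4 (≡6 mod 10), so (5,6,13)→(5,-4,12)
g: reduced (well bottom): (5,-4,12) with a≤c, −a<b≤a
reduced forms (8, 8, 9) vs (5, -4, 12) ⇒ inequivalent

no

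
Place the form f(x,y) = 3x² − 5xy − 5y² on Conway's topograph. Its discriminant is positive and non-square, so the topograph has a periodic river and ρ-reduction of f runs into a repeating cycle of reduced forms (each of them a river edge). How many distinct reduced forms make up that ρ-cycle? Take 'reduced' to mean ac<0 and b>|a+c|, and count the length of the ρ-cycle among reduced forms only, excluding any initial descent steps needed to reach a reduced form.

D = 85, ⌊√D⌋ = 9
descent: ρ → (-5,5,3)  [lands on river]
river: ρ → (3,7,-3)
river: ρ → (-3,5,5)
river: ρ → (5,5,-3)
river: ρ → (-3,7,3)
river: ρ → (3,5,-5)
ρ-cycle length = 6 (tail of 1 descent step not counted)

6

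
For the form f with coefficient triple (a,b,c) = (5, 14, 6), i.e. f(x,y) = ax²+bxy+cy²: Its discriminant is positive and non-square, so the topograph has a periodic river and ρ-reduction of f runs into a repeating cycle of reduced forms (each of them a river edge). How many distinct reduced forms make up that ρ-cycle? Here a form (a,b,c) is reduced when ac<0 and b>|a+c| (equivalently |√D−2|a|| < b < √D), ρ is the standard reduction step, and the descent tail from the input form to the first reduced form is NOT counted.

D = 76, ⌊√D⌋ = 8
descent: ρ → (6,-2,-3)
descent: ρ → (-3,8,1)  [lands on river]
river: ρ → (1,8,-3)
river: ρ → (-3,4,5)
river: ρ → (5,6,-2)
river: ρ → (-2,6,5)
river: ρ → (5,4,-3)
ρ-cycle length = 6 (tail of 2 descent steps not counted)

6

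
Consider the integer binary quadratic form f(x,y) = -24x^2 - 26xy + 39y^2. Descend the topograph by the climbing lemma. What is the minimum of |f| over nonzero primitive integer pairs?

descent: ρ → (39,26,-24)  [lands on river]
river: ρ → (-24,22,41)
river: ρ → (41,60,-5)
river: ρ → (-5,60,41)
river: ρ → (41,22,-24)
river: ρ → (-24,26,39)
river: ρ → (39,52,-11)
river: ρ → (-11,58,24)
river: ρ → (24,38,-31)
river: ρ → (-31,24,31)
river: ρ → (31,38,-24)
river: ρ → (-24,58,11)
river: ρ → (11,52,-39)
river: ρ → (-39,26,24)
river: ρ → (24,22,-41)
river: ρ → (-41,60,5)
river: ρ → (5,60,-41)
river: ρ → (-41,22,24)
river: ρ → (24,26,-39)
river: ρ → (-39,52,11)
river: ρ → (11,58,-24)
river: ρ → (-24,38,31)
river: ρ → (31,24,-31)
river: ρ → (-31,38,24)
river: ρ → (24,58,-11)
river: ρ → (-11,52,39)
closes: descent 1, river 26
min |a| on river = 5

5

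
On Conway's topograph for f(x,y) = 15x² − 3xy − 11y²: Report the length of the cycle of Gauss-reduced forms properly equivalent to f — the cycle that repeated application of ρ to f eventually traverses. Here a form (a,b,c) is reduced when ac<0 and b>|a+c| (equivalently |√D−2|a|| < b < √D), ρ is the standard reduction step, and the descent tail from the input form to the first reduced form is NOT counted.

D = 669, ⌊√D⌋ = 25
descent: ρ → (-11,25,1)  [lands on river]
river: ρ → (1,25,-11)
river: ρ → (-11,19,7)
river: ρ → (7,23,-5)
river: ρ → (-5,17,19)
river: ρ → (19,21,-3)
river: ρ → (-3,21,19)
river: ρ → (19,17,-5)
river: ρ → (-5,23,7)
river: ρ → (7,19,-11)
ρ-cycle length = 10 (tail of 1 descent step not counted)

10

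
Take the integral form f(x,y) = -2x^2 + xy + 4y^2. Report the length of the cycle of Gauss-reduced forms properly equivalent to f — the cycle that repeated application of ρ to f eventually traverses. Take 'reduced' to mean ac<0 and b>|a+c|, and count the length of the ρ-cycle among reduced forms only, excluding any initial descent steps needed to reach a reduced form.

D = 33, ⌊√D⌋ = 5
descent: ρ → (4,-1,-2)
descent: ρ → (-2,5,1)  [lands on river]
river: ρ → (1,5,-2)
river: ρ → (-2,3,3)
river: ρ → (3,3,-2)
ρ-cycle length = 4 (tail of 2 descent steps not counted)

4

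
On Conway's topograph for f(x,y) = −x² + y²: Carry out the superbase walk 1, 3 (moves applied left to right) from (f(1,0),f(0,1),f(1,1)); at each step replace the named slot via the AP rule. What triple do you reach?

start (-1,1,0) = (f(1,0),f(0,1),f(1,1))
replace slot 1: 2·(1+0) − (-1) = 3 → (3,1,0)
replace slot 3: 2·(3+1) − 0 = 8 → (3,1,8)

3,1,8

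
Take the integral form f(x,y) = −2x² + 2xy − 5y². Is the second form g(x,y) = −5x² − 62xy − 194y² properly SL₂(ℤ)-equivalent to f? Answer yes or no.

D₁ = -36, D₂ = -36
f is negative-definite; reduce −f:
−f: translate: b→2 (≡-2 mod 4), so (2,-2,5)→(2,2,5)
−f: reduced (well bottom): (2,2,5) with a≤c, −a<b≤a
flip sign back: reduced form of f is (-2,-2,-5)
g is negative-definite; reduce −g:
−g: translate: b→2 (≡62 mod 10), so (5,62,194)→(5,2,2)
−g: flip: (5,2,2)→(2,-2,5)
−g: translate: b→2 (≡-2 mod 4), so (2,-2,5)→(2,2,5)
−g: reduced (well bottom): (2,2,5) with a≤c, −a<b≤a
flip sign back: reduced form of g is (-2,-2,-5)
reduced forms (-2, -2, -5) vs (-2, -2, -5) ⇒ equivalent

yes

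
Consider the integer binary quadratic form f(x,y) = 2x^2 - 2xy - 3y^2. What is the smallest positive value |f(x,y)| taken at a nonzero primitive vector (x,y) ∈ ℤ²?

descent: ρ → (-3,2,2)  [lands on river]
river: ρ → (2,2,-3)
river: ρ → (-3,4,1)
river: ρ → (1,4,-3)
closes: descent 1, river 4
min |a| on river = 1

1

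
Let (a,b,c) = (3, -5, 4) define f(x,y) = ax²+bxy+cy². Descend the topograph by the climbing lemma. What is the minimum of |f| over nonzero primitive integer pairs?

translate: b→1 (≡-5 mod 6), so (3,-5,4)→(3,1,2)
flip: (3,1,2)→(2,-1,3)
reduced (well bottom): (2,-1,3) with a≤c, −a<b≤a
well minimum = a = 2

2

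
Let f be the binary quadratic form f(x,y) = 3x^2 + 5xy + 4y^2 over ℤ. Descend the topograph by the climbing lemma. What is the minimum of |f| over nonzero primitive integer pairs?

translate: b→-1 (≡5 mod 6), so (3,5,4)→(3,-1,2)
flip: (3,-1,2)→(2,1,3)
reduced (well bottom): (2,1,3) with a≤c, −a<b≤a
well minimum = a = 2

2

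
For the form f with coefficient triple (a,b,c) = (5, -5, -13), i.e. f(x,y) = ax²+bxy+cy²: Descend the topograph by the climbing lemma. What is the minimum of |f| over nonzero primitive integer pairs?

descent: ρ → (-13,5,5)
descent: ρ → (5,15,-3)  [lands on river]
river: ρ → (-3,15,5)
closes: descent 2, river 2
min |a| on river = 3

3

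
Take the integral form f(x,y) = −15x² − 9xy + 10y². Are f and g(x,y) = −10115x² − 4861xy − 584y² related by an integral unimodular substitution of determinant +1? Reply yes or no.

D₁ = 681, D₂ = 681
river cycle of f (length 32): (10, 9, -15), (-15, 21, 4), (4, 19, -20), (-20, 21, 3), (3, 21, -20), (-20, 19, 4), (4, 21, -15), (-15, 9, 10), (10, 11, -14), (-14, 17, 7), … (22 more)
river cycle of g (length 32): (-15, 21, 4), (4, 19, -20), (-20, 21, 3), (3, 21, -20), (-20, 19, 4), (4, 21, -15), (-15, 9, 10), (10, 11, -14), (-14, 17, 7), (7, 25, -2), … (22 more)
cycles coincide ⇒ equivalent

yes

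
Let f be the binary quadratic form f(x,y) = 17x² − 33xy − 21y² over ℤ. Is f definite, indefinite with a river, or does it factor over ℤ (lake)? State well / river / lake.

D = b²−4ac = (-33)² − 4·17·(-21) = 2517
D > 0 non-square ⇒ indefinite ⇒ periodic river

river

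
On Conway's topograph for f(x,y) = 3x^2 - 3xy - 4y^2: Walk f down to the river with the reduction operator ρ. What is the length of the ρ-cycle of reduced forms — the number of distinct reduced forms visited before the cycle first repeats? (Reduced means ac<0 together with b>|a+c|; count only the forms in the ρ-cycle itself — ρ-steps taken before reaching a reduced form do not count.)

D = 57, ⌊√D⌋ = 7
descent: ρ → (-4,3,3)  [lands on river]
river: ρ → (3,3,-4)
river: ρ → (-4,5,2)
river: ρ → (2,7,-1)
river: ρ → (-1,7,2)
river: ρ → (2,5,-4)
ρ-cycle length = 6 (tail of 1 descent step not counted)

6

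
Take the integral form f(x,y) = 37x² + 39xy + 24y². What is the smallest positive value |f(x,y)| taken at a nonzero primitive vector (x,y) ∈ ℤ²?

translate: b→-35 (≡39 mod 74), so (37,39,24)→(37,-35,22)
flip: (37,-35,22)→(22,35,37)
translate: b→-9 (≡35 mod 44), so (22,35,37)→(22,-9,24)
reduced (well bottom): (22,-9,24) with a≤c, −a<b≤a
well minimum = a = 22

22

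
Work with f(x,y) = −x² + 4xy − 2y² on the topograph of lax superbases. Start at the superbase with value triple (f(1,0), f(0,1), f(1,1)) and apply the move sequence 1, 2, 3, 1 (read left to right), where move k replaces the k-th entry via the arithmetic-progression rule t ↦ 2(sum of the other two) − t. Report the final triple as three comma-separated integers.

start (-1,-2,1) = (f(1,0),f(0,1),f(1,1))
replace slot 1: 2·((-2)+1) − (-1) = -1 → (-1,-2,1)
replace slot 2: 2·((-1)+1) − (-2) = 2 → (-1,2,1)
replace slot 3: 2·((-1)+2) − 1 = 1 → (-1,2,1)
replace slot 1: 2·(2+1) − (-1) = 7 → (7,2,1)

7,2,1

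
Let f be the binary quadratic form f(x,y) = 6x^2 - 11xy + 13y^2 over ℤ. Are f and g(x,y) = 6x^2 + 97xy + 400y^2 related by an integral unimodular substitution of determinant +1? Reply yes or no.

D₁ = -191, D₂ = -191
f: translate: b→1 (≡-11 mod 12), so (6,-11,13)→(6,1,8)
f: reduced (well bottom): (6,1,8) with a≤c, −a<b≤a
g: translate: b→1 (≡97 mod 12), so (6,97,400)→(6,1,8)
g: reduced (well bottom): (6,1,8) with a≤c, −a<b≤a
reduced forms (6, 1, 8) vs (6, 1, 8) ⇒ equivalent

yes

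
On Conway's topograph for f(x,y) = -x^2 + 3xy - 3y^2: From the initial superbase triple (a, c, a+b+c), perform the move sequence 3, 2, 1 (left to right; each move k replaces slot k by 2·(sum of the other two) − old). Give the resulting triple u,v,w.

start (-1,-3,-1) = (f(1,0),f(0,1),f(1,1))
replace slot 3: 2·((-1)+(-3)) − (-1) = -7 → (-1,-3,-7)
replace slot 2: 2·((-1)+(-7)) − (-3) = -13 → (-1,-13,-7)
replace slot 1: 2·((-13)+(-7)) − (-1) = -39 → (-39,-13,-7)

-39,-13,-7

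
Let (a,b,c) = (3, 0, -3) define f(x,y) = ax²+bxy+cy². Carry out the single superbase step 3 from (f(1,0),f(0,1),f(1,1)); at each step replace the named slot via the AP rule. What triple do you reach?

start (3,-3,0) = (f(1,0),f(0,1),f(1,1))
replace slot 3: 2·(3+(-3)) − 0 = 0 → (3,-3,0)

3,-3,0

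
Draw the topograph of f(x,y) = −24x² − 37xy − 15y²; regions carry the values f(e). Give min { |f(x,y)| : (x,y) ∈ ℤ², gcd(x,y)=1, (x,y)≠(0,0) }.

translate: b→-11 (≡37 mod 48), so (24,37,15)→(24,-11,2)
flip: (24,-11,2)→(2,11,24)
translate: b→-1 (≡11 mod 4), so (2,11,24)→(2,-1,9)
reduced (well bottom): (2,-1,9) with a≤c, −a<b≤a
well minimum |f| = |-2| = 2 (negative-definite)

2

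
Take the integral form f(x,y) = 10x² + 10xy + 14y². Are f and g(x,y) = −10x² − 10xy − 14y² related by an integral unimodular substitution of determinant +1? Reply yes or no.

D₁ = -460, D₂ = -460
f: reduced (well bottom): (10,10,14) with a≤c, −a<b≤a
g is negative-definite; reduce −g:
−g: reduced (well bottom): (10,10,14) with a≤c, −a<b≤a
flip sign back: reduced form of g is (-10,-10,-14)
reduced forms (10, 10, 14) vs (-10, -10, -14) ⇒ inequivalent

no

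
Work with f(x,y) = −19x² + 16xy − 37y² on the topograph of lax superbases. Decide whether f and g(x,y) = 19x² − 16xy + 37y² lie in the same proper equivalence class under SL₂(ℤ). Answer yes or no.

D₁ = -2556, D₂ = -2556
f is negative-definite; reduce −f:
−f: reduced (well bottom): (19,-16,37) with a≤c, −a<b≤a
flip sign back: reduced form of f is (-19,16,-37)
g: reduced (well bottom): (19,-16,37) with a≤c, −a<b≤a
reduced forms (-19, 16, -37) vs (19, -16, 37) ⇒ inequivalent

no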